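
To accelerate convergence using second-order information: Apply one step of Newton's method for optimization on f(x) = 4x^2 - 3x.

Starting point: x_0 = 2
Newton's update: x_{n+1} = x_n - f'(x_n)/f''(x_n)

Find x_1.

f(x) = 4x^2 - 3x
f'(x) = 8x + (-3), f''(x) = 8
Newton step: x_1 = x_0 - f'(x_0)/f''(x_0)
f'(2) = 13
x_1 = 2 - 13/8 = 3/8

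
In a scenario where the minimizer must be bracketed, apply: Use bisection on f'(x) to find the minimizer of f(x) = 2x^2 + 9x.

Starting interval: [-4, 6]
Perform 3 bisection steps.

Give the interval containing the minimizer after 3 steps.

Finding critical point of f(x) = 2x^2 + 9x using bisection on f'(x) = 4x + 9.
f'(x) = 0 when x = -9/4.
Starting interval: [-4, 6]
Step 1: mid = 1, f'(mid) = 13, new interval = [-4, 1]
Step 2: mid = -3/2, f'(mid) = 3, new interval = [-4, -3/2]
Step 3: mid = -11/4, f'(mid) = -2, new interval = [-11/4, -3/2]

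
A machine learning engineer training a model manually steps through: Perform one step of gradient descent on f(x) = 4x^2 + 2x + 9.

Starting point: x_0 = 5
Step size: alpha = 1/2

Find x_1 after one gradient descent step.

f(x) = 4x^2 + 2x + 9
f'(x) = 8x + 2
f'(5) = 8*5 + (2) = 42
x_1 = x_0 - alpha * f'(x_0) = 5 - 1/2 * 42 = -16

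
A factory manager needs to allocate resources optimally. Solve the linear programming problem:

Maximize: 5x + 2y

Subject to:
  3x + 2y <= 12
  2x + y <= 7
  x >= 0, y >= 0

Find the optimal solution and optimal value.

Feasible vertices: (0, 0), (0, 6), (2, 3), (7/2, 0)
Objective 5x + 2y at each:
  (0, 0): 0
  (0, 6): 12
  (2, 3): 16
  (7/2, 0): 35/2
Maximum is 35/2 at (7/2, 0).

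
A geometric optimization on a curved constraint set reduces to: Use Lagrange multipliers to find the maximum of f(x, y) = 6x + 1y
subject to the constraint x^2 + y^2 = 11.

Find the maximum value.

Set up Lagrange conditions: grad f = lambda * grad g
  6 = 2*lambda*x
  1 = 2*lambda*y
From these: x/y = 6/1, so x = 6t, y = 1t for some t.
Substitute into constraint: (6t)^2 + (1t)^2 = 11
  t^2 * 37 = 11
  t = sqrt(11/37)
Maximum = 6*x + 1*y = (6^2 + 1^2)*t = 37 * sqrt(11/37) = sqrt(407)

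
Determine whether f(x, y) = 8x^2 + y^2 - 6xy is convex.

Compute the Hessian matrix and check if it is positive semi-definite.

f(x,y) = 8x^2 + y^2 - 6xy
Hessian H = [[16, -6], [-6, 2]]
trace(H) = 18, det(H) = -4
Eigenvalues: (18 +/- sqrt(340)) / 2 = 18.22, -0.2195
Since not both eigenvalues positive, f is neither convex nor concave.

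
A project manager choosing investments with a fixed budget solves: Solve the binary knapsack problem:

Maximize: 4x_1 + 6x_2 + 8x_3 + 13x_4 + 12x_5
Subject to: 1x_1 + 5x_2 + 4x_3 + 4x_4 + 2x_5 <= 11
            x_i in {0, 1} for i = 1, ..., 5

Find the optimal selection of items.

Items: item 1 (v=4, w=1), item 2 (v=6, w=5), item 3 (v=8, w=4), item 4 (v=13, w=4), item 5 (v=12, w=2)
Capacity: 11
Checking all 32 subsets (w = total weight, v = total value):
  {}: w = 0, v = 0
  {1}: w = 1, v = 4
  {2}: w = 5, v = 6
  {3}: w = 4, v = 8
  {4}: w = 4, v = 13
  {5}: w = 2, v = 12
  {1, 2}: w = 6, v = 10
  {1, 3}: w = 5, v = 12
  {1, 4}: w = 5, v = 17
  {1, 5}: w = 3, v = 16
  {2, 3}: w = 9, v = 14
  {2, 4}: w = 9, v = 19
  {2, 5}: w = 7, v = 18
  {3, 4}: w = 8, v = 21
  {3, 5}: w = 6, v = 20
  {4, 5}: w = 6, v = 25
  {1, 2, 3}: w = 10, v = 18
  {1, 2, 4}: w = 10, v = 23
  {1, 2, 5}: w = 8, v = 22
  {1, 3, 4}: w = 9, v = 25
  {1, 3, 5}: w = 7, v = 24
  {1, 4, 5}: w = 7, v = 29
  {2, 3, 4}: w = 13 > 11, infeasible
  {2, 3, 5}: w = 11, v = 26
  {2, 4, 5}: w = 11, v = 31
  {3, 4, 5}: w = 10, v = 33
  {1, 2, 3, 4}: w = 14 > 11, infeasible
  {1, 2, 3, 5}: w = 12 > 11, infeasible
  {1, 2, 4, 5}: w = 12 > 11, infeasible
  {1, 3, 4, 5}: w = 11, v = 37
  {2, 3, 4, 5}: w = 15 > 11, infeasible
  {1, 2, 3, 4, 5}: w = 16 > 11, infeasible
Best feasible subset: items [1, 3, 4, 5]
Total weight: 11 <= 11, total value: 37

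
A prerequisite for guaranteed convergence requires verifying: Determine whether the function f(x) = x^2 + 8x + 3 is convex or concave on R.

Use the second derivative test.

f(x) = x^2 + 8x + 3
f'(x) = 2x + 8
f''(x) = 2
Since f''(x) = 2 > 0 for all x, f is convex on R.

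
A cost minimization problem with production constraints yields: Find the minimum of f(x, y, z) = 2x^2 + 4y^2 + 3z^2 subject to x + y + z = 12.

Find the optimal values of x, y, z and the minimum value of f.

Using Lagrange multipliers on f = 2x^2 + 4y^2 + 3z^2 with constraint x + y + z = 12:
Conditions: 2*2*x = lambda, 2*4*y = lambda, 2*3*z = lambda
So x = lambda/4, y = lambda/8, z = lambda/6
Substituting into constraint: lambda * (13/24) = 12
lambda = 288/13
x = 72/13, y = 36/13, z = 48/13
Minimum value = 1728/13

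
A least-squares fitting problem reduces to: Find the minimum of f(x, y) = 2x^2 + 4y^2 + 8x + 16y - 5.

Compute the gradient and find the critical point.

f(x,y) = 2x^2 + 4y^2 + 8x + 16y - 5
df/dx = 4x + (8) = 0  =>  x = -2
df/dy = 8y + (16) = 0  =>  y = -2
f(-2, -2) = 2*(-2)^2 + 4*(-2)^2 + 8*(-2) + 16*(-2) + -5 = -29
Hessian is diagonal with entries 4, 8 > 0, so this is a minimum.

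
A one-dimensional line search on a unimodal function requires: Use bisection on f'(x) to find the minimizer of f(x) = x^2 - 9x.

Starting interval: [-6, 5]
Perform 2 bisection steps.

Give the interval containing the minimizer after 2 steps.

Finding critical point of f(x) = x^2 - 9x using bisection on f'(x) = 2x + -9.
f'(x) = 0 when x = 9/2.
Starting interval: [-6, 5]
Step 1: mid = -1/2, f'(mid) = -10, new interval = [-1/2, 5]
Step 2: mid = 9/4, f'(mid) = -9/2, new interval = [9/4, 5]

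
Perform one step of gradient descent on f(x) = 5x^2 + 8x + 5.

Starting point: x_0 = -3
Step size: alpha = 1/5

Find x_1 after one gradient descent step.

f(x) = 5x^2 + 8x + 5
f'(x) = 10x + 8
f'(-3) = 10*-3 + (8) = -22
x_1 = x_0 - alpha * f'(x_0) = -3 - 1/5 * -22 = 7/5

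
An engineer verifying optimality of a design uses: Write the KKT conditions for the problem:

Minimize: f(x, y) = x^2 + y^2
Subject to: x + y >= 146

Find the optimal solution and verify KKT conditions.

KKT conditions for min x^2 + y^2 s.t. x + y >= 146:
Stationarity: 2x = mu, 2y = mu
So x = y = mu/2.
Complementary slackness: mu*(x + y - 146) = 0
Primal feasibility: x + y >= 146; dual feasibility: mu >= 0
If mu = 0 then x = y = 0, but 0 + 0 < 146 is infeasible, so the constraint is active.
Constraint active: x + y = 2*(mu/2) = 146 => mu = 146
x = y = 73, f = 10658
Verify: stationarity 2*73 = 146 = mu; primal 73 + 73 = 146 >= 146; dual mu = 146 >= 0; complementary slackness 146*(146 - 146) = 0. All KKT conditions hold.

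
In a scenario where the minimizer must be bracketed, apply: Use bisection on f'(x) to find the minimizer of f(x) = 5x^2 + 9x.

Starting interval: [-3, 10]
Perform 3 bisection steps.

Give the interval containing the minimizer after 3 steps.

Finding critical point of f(x) = 5x^2 + 9x using bisection on f'(x) = 10x + 9.
f'(x) = 0 when x = -9/10.
Starting interval: [-3, 10]
Step 1: mid = 7/2, f'(mid) = 44, new interval = [-3, 7/2]
Step 2: mid = 1/4, f'(mid) = 23/2, new interval = [-3, 1/4]
Step 3: mid = -11/8, f'(mid) = -19/4, new interval = [-11/8, 1/4]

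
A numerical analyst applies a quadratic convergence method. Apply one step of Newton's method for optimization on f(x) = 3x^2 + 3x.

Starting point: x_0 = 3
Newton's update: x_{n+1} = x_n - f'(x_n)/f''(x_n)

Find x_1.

f(x) = 3x^2 + 3x
f'(x) = 6x + (3), f''(x) = 6
Newton step: x_1 = x_0 - f'(x_0)/f''(x_0)
f'(3) = 21
x_1 = 3 - 21/6 = -1/2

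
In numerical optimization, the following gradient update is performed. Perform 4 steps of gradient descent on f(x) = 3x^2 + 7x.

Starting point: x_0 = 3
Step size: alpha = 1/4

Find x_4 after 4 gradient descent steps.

f(x) = 3x^2 + 7x, f'(x) = 6x + (7)
Step 1: f'(3) = 25, x_1 = 3 - 1/4 * 25 = -13/4
Step 2: f'(-13/4) = -25/2, x_2 = -13/4 - 1/4 * -25/2 = -1/8
Step 3: f'(-1/8) = 25/4, x_3 = -1/8 - 1/4 * 25/4 = -27/16
Step 4: f'(-27/16) = -25/8, x_4 = -27/16 - 1/4 * -25/8 = -29/32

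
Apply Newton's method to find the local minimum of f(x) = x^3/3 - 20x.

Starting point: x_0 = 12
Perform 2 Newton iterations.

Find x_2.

f(x) = x^3/3 - 20x
f'(x) = x^2 - 20, f''(x) = 2x
Newton update: x_{n+1} = x_n - (x_n^2 - 20)/(2*x_n)
Step 1: x_0 = 12, f'=124, f''=24, x_1 = 41/6
Step 2: x_1 = 41/6, f'=961/36, f''=41/3, x_2 = 2401/492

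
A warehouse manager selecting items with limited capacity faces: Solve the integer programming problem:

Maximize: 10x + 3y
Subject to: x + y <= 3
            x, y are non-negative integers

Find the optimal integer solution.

Objective: 10x + 3y, constraint: x + y <= 3
Coefficient of x is 10 >= coefficient of y is 3, so allocate the entire budget to x.
Optimal: x = 3, y = 0, value = 30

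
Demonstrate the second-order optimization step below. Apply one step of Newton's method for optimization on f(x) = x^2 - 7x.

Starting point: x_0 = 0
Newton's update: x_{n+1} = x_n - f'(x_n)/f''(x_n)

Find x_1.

f(x) = x^2 - 7x
f'(x) = 2x + (-7), f''(x) = 2
Newton step: x_1 = x_0 - f'(x_0)/f''(x_0)
f'(0) = -7
x_1 = 0 - -7/2 = 7/2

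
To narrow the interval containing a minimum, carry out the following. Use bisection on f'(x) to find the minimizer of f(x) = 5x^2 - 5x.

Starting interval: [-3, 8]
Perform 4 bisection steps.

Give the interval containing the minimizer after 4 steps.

Finding critical point of f(x) = 5x^2 - 5x using bisection on f'(x) = 10x + -5.
f'(x) = 0 when x = 1/2.
Starting interval: [-3, 8]
Step 1: mid = 5/2, f'(mid) = 20, new interval = [-3, 5/2]
Step 2: mid = -1/4, f'(mid) = -15/2, new interval = [-1/4, 5/2]
Step 3: mid = 9/8, f'(mid) = 25/4, new interval = [-1/4, 9/8]
Step 4: mid = 7/16, f'(mid) = -5/8, new interval = [7/16, 9/8]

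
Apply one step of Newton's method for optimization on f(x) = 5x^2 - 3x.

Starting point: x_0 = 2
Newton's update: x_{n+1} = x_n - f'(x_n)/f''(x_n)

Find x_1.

f(x) = 5x^2 - 3x
f'(x) = 10x + (-3), f''(x) = 10
Newton step: x_1 = x_0 - f'(x_0)/f''(x_0)
f'(2) = 17
x_1 = 2 - 17/10 = 3/10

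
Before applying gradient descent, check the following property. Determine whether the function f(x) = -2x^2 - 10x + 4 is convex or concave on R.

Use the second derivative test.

f(x) = -2x^2 - 10x + 4
f'(x) = -4x - 10
f''(x) = -4
Since f''(x) = -4 < 0 for all x, f is concave on R.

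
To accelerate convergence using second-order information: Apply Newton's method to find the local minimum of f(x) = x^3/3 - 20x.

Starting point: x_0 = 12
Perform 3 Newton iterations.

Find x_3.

f(x) = x^3/3 - 20x
f'(x) = x^2 - 20, f''(x) = 2x
Newton update: x_{n+1} = x_n - (x_n^2 - 20)/(2*x_n)
Step 1: x_0 = 12, f'=124, f''=24, x_1 = 41/6
Step 2: x_1 = 41/6, f'=961/36, f''=41/3, x_2 = 2401/492
Step 3: x_2 = 2401/492, f'=923521/242064, f''=2401/246, x_3 = 10606081/2362584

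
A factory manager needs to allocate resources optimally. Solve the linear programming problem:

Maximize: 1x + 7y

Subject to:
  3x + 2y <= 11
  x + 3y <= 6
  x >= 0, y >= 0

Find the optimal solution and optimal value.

Feasible vertices: (0, 0), (0, 2), (3, 1), (11/3, 0)
Objective 1x + 7y at each:
  (0, 0): 0
  (0, 2): 14
  (3, 1): 10
  (11/3, 0): 11/3
Maximum is 14 at (0, 2).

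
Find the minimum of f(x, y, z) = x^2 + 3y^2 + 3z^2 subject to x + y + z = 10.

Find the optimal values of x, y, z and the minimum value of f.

Using Lagrange multipliers on f = x^2 + 3y^2 + 3z^2 with constraint x + y + z = 10:
Conditions: 2*1*x = lambda, 2*3*y = lambda, 2*3*z = lambda
So x = lambda/2, y = lambda/6, z = lambda/6
Substituting into constraint: lambda * (5/6) = 10
lambda = 12
x = 6, y = 2, z = 2
Minimum value = 60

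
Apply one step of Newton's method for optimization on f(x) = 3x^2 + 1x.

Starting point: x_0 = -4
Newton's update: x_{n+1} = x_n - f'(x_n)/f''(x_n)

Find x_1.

f(x) = 3x^2 + 1x
f'(x) = 6x + (1), f''(x) = 6
Newton step: x_1 = x_0 - f'(x_0)/f''(x_0)
f'(-4) = -23
x_1 = -4 - -23/6 = -1/6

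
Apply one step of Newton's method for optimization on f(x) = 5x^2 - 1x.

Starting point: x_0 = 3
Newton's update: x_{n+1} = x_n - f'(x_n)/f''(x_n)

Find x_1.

f(x) = 5x^2 - 1x
f'(x) = 10x + (-1), f''(x) = 10
Newton step: x_1 = x_0 - f'(x_0)/f''(x_0)
f'(3) = 29
x_1 = 3 - 29/10 = 1/10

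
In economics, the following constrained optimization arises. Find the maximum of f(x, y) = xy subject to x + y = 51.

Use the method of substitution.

Substitute y = 51 - x into f(x,y) = xy:
g(x) = x(51 - x) = 51x - x^2
g'(x) = 51 - 2x = 0  =>  x = 51/2
y = 51 - 51/2 = 51/2
Maximum value = (51/2) * (51/2) = 2601/4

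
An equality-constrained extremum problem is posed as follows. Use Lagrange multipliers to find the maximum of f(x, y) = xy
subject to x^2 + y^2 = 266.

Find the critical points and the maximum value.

Lagrange conditions: y = 2*lambda*x and x = 2*lambda*y
If x = 0 then y = 0, violating the constraint, so x, y != 0.
Dividing: y/x = x/y => x^2 = y^2 => y = x or y = -x
Constraint: 2x^2 = 266 => x^2 = 133 => x = +/-sqrt(133)
Critical points: (sqrt(133), sqrt(133)), (-sqrt(133), -sqrt(133)), (sqrt(133), -sqrt(133)), (-sqrt(133), sqrt(133))
  y = x:  xy = x^2 = 133  at (sqrt(133), sqrt(133)) and (-sqrt(133), -sqrt(133))
  y = -x: xy = -x^2 = -133 at (sqrt(133), -sqrt(133)) and (-sqrt(133), sqrt(133))
Maximum xy = 133 at (sqrt(133), sqrt(133)) and (-sqrt(133), -sqrt(133))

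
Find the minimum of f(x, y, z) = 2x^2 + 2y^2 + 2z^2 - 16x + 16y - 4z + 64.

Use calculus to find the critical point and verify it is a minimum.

f(x,y,z) = 2x^2 + 2y^2 + 2z^2 - 16x + 16y - 4z + 64
df/dx = 4x + (-16) = 0 => x = 4
df/dy = 4y + (16) = 0 => y = -4
df/dz = 4z + (-4) = 0 => z = 1
f(4,-4,1) = 2*(4)^2 + 2*(-4)^2 + 2*(1)^2 + -16*(4) + 16*(-4) + -4*(1) + 64 = -2
Hessian is diagonal with entries 4, 4, 4 > 0, confirmed minimum.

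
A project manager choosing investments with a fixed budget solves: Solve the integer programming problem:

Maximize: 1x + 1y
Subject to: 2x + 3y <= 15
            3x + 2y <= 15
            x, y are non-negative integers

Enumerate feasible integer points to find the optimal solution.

Constraint 1: 2x + 3y <= 15
Constraint 2: 3x + 2y <= 15
Feasible x range (need y >= 0): 0 <= x <= min(15/2, 15/3) => x in {0, ..., 5}.
Enumerate feasible integer points row by row (the coefficient of y is 1 > 0, so for each x the largest feasible y gives the best value):
  x = 0: y <= min((15 - 2*0)/3, (15 - 3*0)/2) => y in {0, ..., 5}; best 1*0 + 1*5 = 5
  x = 1: y <= min((15 - 2*1)/3, (15 - 3*1)/2) => y in {0, ..., 4}; best 1*1 + 1*4 = 5
  x = 2: y <= min((15 - 2*2)/3, (15 - 3*2)/2) => y in {0, ..., 3}; best 1*2 + 1*3 = 5
  x = 3: y <= min((15 - 2*3)/3, (15 - 3*3)/2) => y in {0, ..., 3}; best 1*3 + 1*3 = 6
  x = 4: y <= min((15 - 2*4)/3, (15 - 3*4)/2) => y in {0, ..., 1}; best 1*4 + 1*1 = 5
  x = 5: y <= min((15 - 2*5)/3, (15 - 3*5)/2) => y in {0}; best 1*5 + 1*0 = 5
The maximum 1x + 1y = 6 is achieved at x = 3, y = 3.
Check: 2*3 + 3*3 = 15 <= 15 and 3*3 + 2*3 = 15 <= 15.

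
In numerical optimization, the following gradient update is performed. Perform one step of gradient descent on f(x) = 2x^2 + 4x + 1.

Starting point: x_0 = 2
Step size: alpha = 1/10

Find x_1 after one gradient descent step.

f(x) = 2x^2 + 4x + 1
f'(x) = 4x + 4
f'(2) = 4*2 + (4) = 12
x_1 = x_0 - alpha * f'(x_0) = 2 - 1/10 * 12 = 4/5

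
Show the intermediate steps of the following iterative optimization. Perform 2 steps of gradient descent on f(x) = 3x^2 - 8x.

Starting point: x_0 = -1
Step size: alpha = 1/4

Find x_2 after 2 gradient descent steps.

f(x) = 3x^2 - 8x, f'(x) = 6x + (-8)
Step 1: f'(-1) = -14, x_1 = -1 - 1/4 * -14 = 5/2
Step 2: f'(5/2) = 7, x_2 = 5/2 - 1/4 * 7 = 3/4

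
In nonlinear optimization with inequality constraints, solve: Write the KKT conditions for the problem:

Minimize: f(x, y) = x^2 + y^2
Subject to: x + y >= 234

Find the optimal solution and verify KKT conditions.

KKT conditions for min x^2 + y^2 s.t. x + y >= 234:
Stationarity: 2x = mu, 2y = mu
So x = y = mu/2.
Complementary slackness: mu*(x + y - 234) = 0
Primal feasibility: x + y >= 234; dual feasibility: mu >= 0
If mu = 0 then x = y = 0, but 0 + 0 < 234 is infeasible, so the constraint is active.
Constraint active: x + y = 2*(mu/2) = 234 => mu = 234
x = y = 117, f = 27378
Verify: stationarity 2*117 = 234 = mu; primal 117 + 117 = 234 >= 234; dual mu = 234 >= 0; complementary slackness 234*(234 - 234) = 0. All KKT conditions hold.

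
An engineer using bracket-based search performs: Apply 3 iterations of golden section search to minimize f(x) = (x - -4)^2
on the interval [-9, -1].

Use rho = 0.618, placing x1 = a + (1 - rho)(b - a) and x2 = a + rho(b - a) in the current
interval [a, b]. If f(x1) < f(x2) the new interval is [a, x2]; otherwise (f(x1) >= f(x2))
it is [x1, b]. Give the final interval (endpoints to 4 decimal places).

Golden section search for min of f(x) = (x - -4)^2 on [-9, -1].
Each step: x1 = a + (1 - rho)(b - a), x2 = a + rho(b - a); if f(x1) < f(x2) keep [a, x2], otherwise keep [x1, b].
Step 1: [-9.0000, -1.0000], x1=-5.9440 (f=3.7791), x2=-4.0560 (f=0.0031); f(x1) > f(x2) => keep [-5.9440, -1.0000]
Step 2: [-5.9440, -1.0000], x1=-4.0554 (f=0.0031), x2=-2.8886 (f=1.2352); f(x1) < f(x2) => keep [-5.9440, -2.8886]
Step 3: [-5.9440, -2.8886], x1=-4.7768 (f=0.6035), x2=-4.0558 (f=0.0031); f(x1) > f(x2) => keep [-4.7768, -2.8886]
Final interval: [-4.7768, -2.8886]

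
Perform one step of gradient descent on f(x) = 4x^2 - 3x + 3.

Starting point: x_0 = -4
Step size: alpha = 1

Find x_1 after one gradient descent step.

f(x) = 4x^2 - 3x + 3
f'(x) = 8x - 3
f'(-4) = 8*-4 + (-3) = -35
x_1 = x_0 - alpha * f'(x_0) = -4 - 1 * -35 = 31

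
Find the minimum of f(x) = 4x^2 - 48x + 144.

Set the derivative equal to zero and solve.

f(x) = 4x^2 - 48x + 144
f'(x) = 8x + (-48) = 0
x = 48/8 = 6
f(6) = 0
Since f''(x) = 8 > 0, this is a minimum.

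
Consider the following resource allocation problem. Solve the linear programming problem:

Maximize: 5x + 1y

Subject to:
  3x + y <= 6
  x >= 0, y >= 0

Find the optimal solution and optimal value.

The feasible region has vertices at [(0, 0), (2, 0), (0, 6)].
Checking objective 5x + 1y at each vertex:
  (0, 0): 5*0 + 1*0 = 0
  (2, 0): 5*2 + 1*0 = 10
  (0, 6): 5*0 + 1*6 = 6
Maximum is 10 at (2, 0).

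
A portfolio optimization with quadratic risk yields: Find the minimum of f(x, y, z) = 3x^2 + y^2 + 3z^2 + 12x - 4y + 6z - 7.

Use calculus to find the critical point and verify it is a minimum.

f(x,y,z) = 3x^2 + y^2 + 3z^2 + 12x - 4y + 6z - 7
df/dx = 6x + (12) = 0 => x = -2
df/dy = 2y + (-4) = 0 => y = 2
df/dz = 6z + (6) = 0 => z = -1
f(-2,2,-1) = 3*(-2)^2 + 1*(2)^2 + 3*(-1)^2 + 12*(-2) + -4*(2) + 6*(-1) + -7 = -26
Hessian is diagonal with entries 6, 2, 6 > 0, confirmed minimum.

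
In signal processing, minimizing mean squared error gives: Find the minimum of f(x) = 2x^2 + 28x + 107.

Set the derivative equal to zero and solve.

f(x) = 2x^2 + 28x + 107
f'(x) = 4x + (28) = 0
x = -28/4 = -7
f(-7) = 9
Since f''(x) = 4 > 0, this is a minimum.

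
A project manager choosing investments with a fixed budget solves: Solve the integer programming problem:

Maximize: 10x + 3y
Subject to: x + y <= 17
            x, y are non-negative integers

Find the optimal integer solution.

Objective: 10x + 3y, constraint: x + y <= 17
Coefficient of x is 10 >= coefficient of y is 3, so allocate the entire budget to x.
Optimal: x = 17, y = 0, value = 170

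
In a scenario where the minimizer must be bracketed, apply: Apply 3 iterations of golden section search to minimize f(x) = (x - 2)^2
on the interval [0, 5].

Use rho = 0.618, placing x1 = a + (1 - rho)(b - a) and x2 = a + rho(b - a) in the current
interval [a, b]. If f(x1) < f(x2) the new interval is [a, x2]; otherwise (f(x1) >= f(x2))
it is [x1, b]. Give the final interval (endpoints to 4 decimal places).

Golden section search for min of f(x) = (x - 2)^2 on [0, 5].
Each step: x1 = a + (1 - rho)(b - a), x2 = a + rho(b - a); if f(x1) < f(x2) keep [a, x2], otherwise keep [x1, b].
Step 1: [0.0000, 5.0000], x1=1.9100 (f=0.0081), x2=3.0900 (f=1.1881); f(x1) < f(x2) => keep [0.0000, 3.0900]
Step 2: [0.0000, 3.0900], x1=1.1804 (f=0.6718), x2=1.9096 (f=0.0082); f(x1) > f(x2) => keep [1.1804, 3.0900]
Step 3: [1.1804, 3.0900], x1=1.9099 (f=0.0081), x2=2.3605 (f=0.1300); f(x1) < f(x2) => keep [1.1804, 2.3605]
Final interval: [1.1804, 2.3605]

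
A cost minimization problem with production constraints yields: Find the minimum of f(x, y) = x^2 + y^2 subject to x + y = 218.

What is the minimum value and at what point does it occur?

Substitute y = 218 - x into f(x,y) = x^2 + y^2:
g(x) = x^2 + (218 - x)^2 = 2x^2 - 436x + 47524
g'(x) = 4x - 436 = 0  =>  x = 109
y = 218 - 109 = 109
Minimum value = 109^2 + 109^2 = 23762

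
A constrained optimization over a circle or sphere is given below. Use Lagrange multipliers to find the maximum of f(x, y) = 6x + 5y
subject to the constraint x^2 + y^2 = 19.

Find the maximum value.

Set up Lagrange conditions: grad f = lambda * grad g
  6 = 2*lambda*x
  5 = 2*lambda*y
From these: x/y = 6/5, so x = 6t, y = 5t for some t.
Substitute into constraint: (6t)^2 + (5t)^2 = 19
  t^2 * 61 = 19
  t = sqrt(19/61)
Maximum = 6*x + 5*y = (6^2 + 5^2)*t = 61 * sqrt(19/61) = sqrt(1159)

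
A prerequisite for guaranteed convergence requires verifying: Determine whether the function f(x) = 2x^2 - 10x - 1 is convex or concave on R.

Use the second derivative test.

f(x) = 2x^2 - 10x - 1
f'(x) = 4x - 10
f''(x) = 4
Since f''(x) = 4 > 0 for all x, f is convex on R.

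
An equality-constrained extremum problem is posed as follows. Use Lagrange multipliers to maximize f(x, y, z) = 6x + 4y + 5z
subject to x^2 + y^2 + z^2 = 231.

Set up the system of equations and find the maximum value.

Lagrange conditions: 6 = 2*lambda*x, 4 = 2*lambda*y, 5 = 2*lambda*z
So x:6 = y:4 = z:5, i.e. x = 6t, y = 4t, z = 5t
Constraint: t^2*(6^2 + 4^2 + 5^2) = 231
  t^2 * 77 = 231  =>  t = sqrt(3)
Maximum = 6*6t + 4*4t + 5*5t = 77*sqrt(3) = sqrt(17787)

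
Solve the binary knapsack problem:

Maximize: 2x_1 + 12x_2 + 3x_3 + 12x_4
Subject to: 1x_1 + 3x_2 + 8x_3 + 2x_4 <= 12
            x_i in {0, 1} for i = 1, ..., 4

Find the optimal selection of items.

Items: item 1 (v=2, w=1), item 2 (v=12, w=3), item 3 (v=3, w=8), item 4 (v=12, w=2)
Capacity: 12
Checking all 16 subsets (w = total weight, v = total value):
  {}: w = 0, v = 0
  {1}: w = 1, v = 2
  {2}: w = 3, v = 12
  {3}: w = 8, v = 3
  {4}: w = 2, v = 12
  {1, 2}: w = 4, v = 14
  {1, 3}: w = 9, v = 5
  {1, 4}: w = 3, v = 14
  {2, 3}: w = 11, v = 15
  {2, 4}: w = 5, v = 24
  {3, 4}: w = 10, v = 15
  {1, 2, 3}: w = 12, v = 17
  {1, 2, 4}: w = 6, v = 26
  {1, 3, 4}: w = 11, v = 17
  {2, 3, 4}: w = 13 > 12, infeasible
  {1, 2, 3, 4}: w = 14 > 12, infeasible
Best feasible subset: items [1, 2, 4]
Total weight: 6 <= 12, total value: 26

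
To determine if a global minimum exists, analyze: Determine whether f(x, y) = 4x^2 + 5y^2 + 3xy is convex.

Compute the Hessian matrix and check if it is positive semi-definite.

f(x,y) = 4x^2 + 5y^2 + 3xy
Hessian H = [[8, 3], [3, 10]]
trace(H) = 18, det(H) = 71
Eigenvalues: (18 +/- sqrt(40)) / 2 = 12.16, 5.838
Since both eigenvalues > 0, f is convex.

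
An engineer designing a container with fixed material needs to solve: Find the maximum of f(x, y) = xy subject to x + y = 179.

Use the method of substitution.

Substitute y = 179 - x into f(x,y) = xy:
g(x) = x(179 - x) = 179x - x^2
g'(x) = 179 - 2x = 0  =>  x = 179/2
y = 179 - 179/2 = 179/2
Maximum value = (179/2) * (179/2) = 32041/4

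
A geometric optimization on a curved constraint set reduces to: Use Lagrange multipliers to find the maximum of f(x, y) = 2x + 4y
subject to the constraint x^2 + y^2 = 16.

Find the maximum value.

Set up Lagrange conditions: grad f = lambda * grad g
  2 = 2*lambda*x
  4 = 2*lambda*y
From these: x/y = 2/4, so x = 2t, y = 4t for some t.
Substitute into constraint: (2t)^2 + (4t)^2 = 16
  t^2 * 20 = 16
  t = sqrt(16/20)
Maximum = 2*x + 4*y = (2^2 + 4^2)*t = 20 * sqrt(16/20) = sqrt(320)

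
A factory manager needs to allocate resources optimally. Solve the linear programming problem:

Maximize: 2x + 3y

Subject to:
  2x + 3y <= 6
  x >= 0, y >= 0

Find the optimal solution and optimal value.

The feasible region has vertices at [(0, 0), (3, 0), (0, 2)].
Checking objective 2x + 3y at each vertex:
  (0, 0): 2*0 + 3*0 = 0
  (3, 0): 2*3 + 3*0 = 6
  (0, 2): 2*0 + 3*2 = 6
Maximum is 6 at (3, 0).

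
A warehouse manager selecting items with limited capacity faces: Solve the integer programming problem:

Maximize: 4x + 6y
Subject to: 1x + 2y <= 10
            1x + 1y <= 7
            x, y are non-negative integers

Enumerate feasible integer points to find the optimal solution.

Constraint 1: 1x + 2y <= 10
Constraint 2: 1x + 1y <= 7
Feasible x range (need y >= 0): 0 <= x <= min(10/1, 7/1) => x in {0, ..., 7}.
Enumerate feasible integer points row by row (the coefficient of y is 6 > 0, so for each x the largest feasible y gives the best value):
  x = 0: y <= min((10 - 1*0)/2, (7 - 1*0)/1) => y in {0, ..., 5}; best 4*0 + 6*5 = 30
  x = 1: y <= min((10 - 1*1)/2, (7 - 1*1)/1) => y in {0, ..., 4}; best 4*1 + 6*4 = 28
  x = 2: y <= min((10 - 1*2)/2, (7 - 1*2)/1) => y in {0, ..., 4}; best 4*2 + 6*4 = 32
  x = 3: y <= min((10 - 1*3)/2, (7 - 1*3)/1) => y in {0, ..., 3}; best 4*3 + 6*3 = 30
  x = 4: y <= min((10 - 1*4)/2, (7 - 1*4)/1) => y in {0, ..., 3}; best 4*4 + 6*3 = 34
  x = 5: y <= min((10 - 1*5)/2, (7 - 1*5)/1) => y in {0, ..., 2}; best 4*5 + 6*2 = 32
  x = 6: y <= min((10 - 1*6)/2, (7 - 1*6)/1) => y in {0, ..., 1}; best 4*6 + 6*1 = 30
  x = 7: y <= min((10 - 1*7)/2, (7 - 1*7)/1) => y in {0}; best 4*7 + 6*0 = 28
The maximum 4x + 6y = 34 is achieved at x = 4, y = 3.
Check: 1*4 + 2*3 = 10 <= 10 and 1*4 + 1*3 = 7 <= 7.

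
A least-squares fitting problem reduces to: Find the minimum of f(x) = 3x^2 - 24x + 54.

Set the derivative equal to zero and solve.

f(x) = 3x^2 - 24x + 54
f'(x) = 6x + (-24) = 0
x = 24/6 = 4
f(4) = 6
Since f''(x) = 6 > 0, this is a minimum.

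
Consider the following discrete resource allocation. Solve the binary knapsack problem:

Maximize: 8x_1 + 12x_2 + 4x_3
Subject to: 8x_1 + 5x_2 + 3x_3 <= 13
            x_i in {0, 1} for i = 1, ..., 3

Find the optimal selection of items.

Items: item 1 (v=8, w=8), item 2 (v=12, w=5), item 3 (v=4, w=3)
Capacity: 13
Checking all 8 subsets (w = total weight, v = total value):
  {}: w = 0, v = 0
  {1}: w = 8, v = 8
  {2}: w = 5, v = 12
  {3}: w = 3, v = 4
  {1, 2}: w = 13, v = 20
  {1, 3}: w = 11, v = 12
  {2, 3}: w = 8, v = 16
  {1, 2, 3}: w = 16 > 13, infeasible
Best feasible subset: items [1, 2]
Total weight: 13 <= 13, total value: 20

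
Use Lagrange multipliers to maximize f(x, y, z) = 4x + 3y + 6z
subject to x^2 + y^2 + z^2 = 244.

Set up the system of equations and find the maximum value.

Lagrange conditions: 4 = 2*lambda*x, 3 = 2*lambda*y, 6 = 2*lambda*z
So x:4 = y:3 = z:6, i.e. x = 4t, y = 3t, z = 6t
Constraint: t^2*(4^2 + 3^2 + 6^2) = 244
  t^2 * 61 = 244  =>  t = sqrt(4)
Maximum = 4*4t + 3*3t + 6*6t = 61*sqrt(4) = 122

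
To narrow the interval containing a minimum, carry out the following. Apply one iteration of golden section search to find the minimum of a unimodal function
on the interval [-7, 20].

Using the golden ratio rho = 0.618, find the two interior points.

Golden section search on [-7, 20].
Golden ratio rho = 0.618 (approx).
Interior points:
  x_1 = -7 + (1-0.618)*27 = 3.3140
  x_2 = -7 + 0.618*27 = 9.6860
Compare f(x_1) and f(x_2) to determine which subinterval to keep.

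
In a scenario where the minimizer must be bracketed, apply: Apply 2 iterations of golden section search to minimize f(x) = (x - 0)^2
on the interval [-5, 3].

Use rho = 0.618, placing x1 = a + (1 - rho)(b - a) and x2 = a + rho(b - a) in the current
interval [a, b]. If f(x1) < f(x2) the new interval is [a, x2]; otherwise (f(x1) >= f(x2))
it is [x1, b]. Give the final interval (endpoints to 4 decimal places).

Golden section search for min of f(x) = (x - 0)^2 on [-5, 3].
Each step: x1 = a + (1 - rho)(b - a), x2 = a + rho(b - a); if f(x1) < f(x2) keep [a, x2], otherwise keep [x1, b].
Step 1: [-5.0000, 3.0000], x1=-1.9440 (f=3.7791), x2=-0.0560 (f=0.0031); f(x1) > f(x2) => keep [-1.9440, 3.0000]
Step 2: [-1.9440, 3.0000], x1=-0.0554 (f=0.0031), x2=1.1114 (f=1.2352); f(x1) < f(x2) => keep [-1.9440, 1.1114]
Final interval: [-1.9440, 1.1114]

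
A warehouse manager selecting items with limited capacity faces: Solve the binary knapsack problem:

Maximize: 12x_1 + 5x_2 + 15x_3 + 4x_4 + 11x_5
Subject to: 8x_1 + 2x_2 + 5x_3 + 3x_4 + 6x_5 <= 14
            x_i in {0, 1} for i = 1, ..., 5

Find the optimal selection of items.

Items: item 1 (v=12, w=8), item 2 (v=5, w=2), item 3 (v=15, w=5), item 4 (v=4, w=3), item 5 (v=11, w=6)
Capacity: 14
Checking all 32 subsets (w = total weight, v = total value):
  {}: w = 0, v = 0
  {1}: w = 8, v = 12
  {2}: w = 2, v = 5
  {3}: w = 5, v = 15
  {4}: w = 3, v = 4
  {5}: w = 6, v = 11
  {1, 2}: w = 10, v = 17
  {1, 3}: w = 13, v = 27
  {1, 4}: w = 11, v = 16
  {1, 5}: w = 14, v = 23
  {2, 3}: w = 7, v = 20
  {2, 4}: w = 5, v = 9
  {2, 5}: w = 8, v = 16
  {3, 4}: w = 8, v = 19
  {3, 5}: w = 11, v = 26
  {4, 5}: w = 9, v = 15
  {1, 2, 3}: w = 15 > 14, infeasible
  {1, 2, 4}: w = 13, v = 21
  {1, 2, 5}: w = 16 > 14, infeasible
  {1, 3, 4}: w = 16 > 14, infeasible
  {1, 3, 5}: w = 19 > 14, infeasible
  {1, 4, 5}: w = 17 > 14, infeasible
  {2, 3, 4}: w = 10, v = 24
  {2, 3, 5}: w = 13, v = 31
  {2, 4, 5}: w = 11, v = 20
  {3, 4, 5}: w = 14, v = 30
  {1, 2, 3, 4}: w = 18 > 14, infeasible
  {1, 2, 3, 5}: w = 21 > 14, infeasible
  {1, 2, 4, 5}: w = 19 > 14, infeasible
  {1, 3, 4, 5}: w = 22 > 14, infeasible
  {2, 3, 4, 5}: w = 16 > 14, infeasible
  {1, 2, 3, 4, 5}: w = 24 > 14, infeasible
Best feasible subset: items [2, 3, 5]
Total weight: 13 <= 14, total value: 31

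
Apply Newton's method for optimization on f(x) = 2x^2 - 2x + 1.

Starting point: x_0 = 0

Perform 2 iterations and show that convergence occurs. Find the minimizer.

f(x) = 2x^2 - 2x + 1, f'(x) = 4x + (-2), f''(x) = 4
Step 1: f'(0) = -2, x_1 = 0 - -2/4 = 1/2
Step 2: f'(1/2) = 0, x_2 = 1/2 (converged)
Newton's method converges in 1 step for quadratics.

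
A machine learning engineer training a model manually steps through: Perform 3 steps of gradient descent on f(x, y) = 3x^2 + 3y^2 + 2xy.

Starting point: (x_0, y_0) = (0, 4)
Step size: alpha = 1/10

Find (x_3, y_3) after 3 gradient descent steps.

f(x,y) = 3x^2 + 3y^2 + 2xy
grad_x = 6x + 2y, grad_y = 6y + 2x
Step 1: grad = (8, 24), (-4/5, 8/5)
Step 2: grad = (-8/5, 8), (-16/25, 4/5)
Step 3: grad = (-56/25, 88/25), (-52/125, 56/125)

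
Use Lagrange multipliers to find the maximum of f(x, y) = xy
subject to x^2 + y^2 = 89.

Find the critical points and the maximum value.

Lagrange conditions: y = 2*lambda*x and x = 2*lambda*y
If x = 0 then y = 0, violating the constraint, so x, y != 0.
Dividing: y/x = x/y => x^2 = y^2 => y = x or y = -x
Constraint: 2x^2 = 89 => x^2 = 89/2 => x = +/-sqrt(89/2)
Critical points: (sqrt(89/2), sqrt(89/2)), (-sqrt(89/2), -sqrt(89/2)), (sqrt(89/2), -sqrt(89/2)), (-sqrt(89/2), sqrt(89/2))
  y = x:  xy = x^2 = 89/2  at (sqrt(89/2), sqrt(89/2)) and (-sqrt(89/2), -sqrt(89/2))
  y = -x: xy = -x^2 = -89/2 at (sqrt(89/2), -sqrt(89/2)) and (-sqrt(89/2), sqrt(89/2))
Maximum xy = 89/2 at (sqrt(89/2), sqrt(89/2)) and (-sqrt(89/2), -sqrt(89/2))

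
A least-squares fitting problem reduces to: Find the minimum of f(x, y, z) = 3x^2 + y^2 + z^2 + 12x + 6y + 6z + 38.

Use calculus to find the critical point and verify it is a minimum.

f(x,y,z) = 3x^2 + y^2 + z^2 + 12x + 6y + 6z + 38
df/dx = 6x + (12) = 0 => x = -2
df/dy = 2y + (6) = 0 => y = -3
df/dz = 2z + (6) = 0 => z = -3
f(-2,-3,-3) = 3*(-2)^2 + 1*(-3)^2 + 1*(-3)^2 + 12*(-2) + 6*(-3) + 6*(-3) + 38 = 8
Hessian is diagonal with entries 6, 2, 2 > 0, confirmed minimum.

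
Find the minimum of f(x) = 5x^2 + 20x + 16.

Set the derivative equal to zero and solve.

f(x) = 5x^2 + 20x + 16
f'(x) = 10x + (20) = 0
x = -20/10 = -2
f(-2) = -4
Since f''(x) = 10 > 0, this is a minimum.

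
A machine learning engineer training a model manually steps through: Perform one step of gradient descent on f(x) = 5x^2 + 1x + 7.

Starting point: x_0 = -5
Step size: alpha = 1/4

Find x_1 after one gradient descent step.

f(x) = 5x^2 + 1x + 7
f'(x) = 10x + 1
f'(-5) = 10*-5 + (1) = -49
x_1 = x_0 - alpha * f'(x_0) = -5 - 1/4 * -49 = 29/4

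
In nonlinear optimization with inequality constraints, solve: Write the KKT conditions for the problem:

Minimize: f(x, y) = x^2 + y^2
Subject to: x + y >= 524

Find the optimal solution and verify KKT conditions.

KKT conditions for min x^2 + y^2 s.t. x + y >= 524:
Stationarity: 2x = mu, 2y = mu
So x = y = mu/2.
Complementary slackness: mu*(x + y - 524) = 0
Primal feasibility: x + y >= 524; dual feasibility: mu >= 0
If mu = 0 then x = y = 0, but 0 + 0 < 524 is infeasible, so the constraint is active.
Constraint active: x + y = 2*(mu/2) = 524 => mu = 524
x = y = 262, f = 137288
Verify: stationarity 2*262 = 524 = mu; primal 262 + 262 = 524 >= 524; dual mu = 524 >= 0; complementary slackness 524*(524 - 524) = 0. All KKT conditions hold.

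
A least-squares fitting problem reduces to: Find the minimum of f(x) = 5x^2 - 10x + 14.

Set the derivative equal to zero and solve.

f(x) = 5x^2 - 10x + 14
f'(x) = 10x + (-10) = 0
x = 10/10 = 1
f(1) = 9
Since f''(x) = 10 > 0, this is a minimum.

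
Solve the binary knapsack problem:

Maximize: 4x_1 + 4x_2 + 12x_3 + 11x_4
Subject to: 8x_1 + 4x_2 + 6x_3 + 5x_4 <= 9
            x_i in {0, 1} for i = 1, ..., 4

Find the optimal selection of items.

Items: item 1 (v=4, w=8), item 2 (v=4, w=4), item 3 (v=12, w=6), item 4 (v=11, w=5)
Capacity: 9
Checking all 16 subsets (w = total weight, v = total value):
  {}: w = 0, v = 0
  {1}: w = 8, v = 4
  {2}: w = 4, v = 4
  {3}: w = 6, v = 12
  {4}: w = 5, v = 11
  {1, 2}: w = 12 > 9, infeasible
  {1, 3}: w = 14 > 9, infeasible
  {1, 4}: w = 13 > 9, infeasible
  {2, 3}: w = 10 > 9, infeasible
  {2, 4}: w = 9, v = 15
  {3, 4}: w = 11 > 9, infeasible
  {1, 2, 3}: w = 18 > 9, infeasible
  {1, 2, 4}: w = 17 > 9, infeasible
  {1, 3, 4}: w = 19 > 9, infeasible
  {2, 3, 4}: w = 15 > 9, infeasible
  {1, 2, 3, 4}: w = 23 > 9, infeasible
Best feasible subset: items [2, 4]
Total weight: 9 <= 9, total value: 15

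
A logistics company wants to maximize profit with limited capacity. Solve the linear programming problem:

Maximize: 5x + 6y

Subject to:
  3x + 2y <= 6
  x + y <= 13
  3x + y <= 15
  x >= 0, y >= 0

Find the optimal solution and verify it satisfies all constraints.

Feasible vertices: (0, 0), (0, 3), (2, 0)
Objective 5x + 6y at each vertex:
  (0, 0): 0
  (0, 3): 18
  (2, 0): 10
Maximum is 18 at (0, 3).
Verify constraints at (x, y) = (0, 3):
  3*0 + 2*3 = 6 <= 6 (active)
  1*0 + 1*3 = 3 <= 13
  3*0 + 1*3 = 3 <= 15
  x = 0 >= 0, y = 3 >= 0. All constraints satisfied.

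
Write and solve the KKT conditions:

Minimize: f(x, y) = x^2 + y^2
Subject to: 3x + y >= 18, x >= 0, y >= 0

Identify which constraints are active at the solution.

KKT conditions for min x^2 + y^2 s.t. 3x + 1y >= 18, x >= 0, y >= 0:
Stationarity: 2x = mu*3 + mu_x, 2y = mu*1 + mu_y, with mu, mu_x, mu_y >= 0
Complementary slackness: mu*(3x + y - 18) = 0, mu_x*x = 0, mu_y*y = 0
(0, 0) is infeasible (3*0 + 1*0 < 18), so if mu = 0 stationarity would force x = mu_x/2 >= 0, y = mu_y/2 >= 0 with mu_x*x = mu_y*y = 0, i.e. x = y = 0: contradiction. Hence mu > 0 and 3x + y = 18 is active.
Try x > 0, y > 0 (so mu_x = mu_y = 0): x = 3*mu/2, y = 1*mu/2
Substitute: 3*(3*mu/2) + 1*(1*mu/2) = 18
  mu*10/2 = 18 => mu = 18/5
x* = 27/5 > 0, y* = 9/5 > 0, consistent with mu_x = mu_y = 0.
f is convex and the constraints are linear, so this KKT point is the global minimum.
f* = 162/5
Active constraints: 3x + y >= 18 (holds with equality, mu = 18/5 > 0); x >= 0 and y >= 0 are inactive (mu_x = mu_y = 0).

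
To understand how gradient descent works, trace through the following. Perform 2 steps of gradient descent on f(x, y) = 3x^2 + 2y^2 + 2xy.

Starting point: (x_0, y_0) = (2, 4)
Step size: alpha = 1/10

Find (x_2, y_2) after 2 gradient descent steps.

f(x,y) = 3x^2 + 2y^2 + 2xy
grad_x = 6x + 2y, grad_y = 4y + 2x
Step 1: grad = (20, 20), (0, 2)
Step 2: grad = (4, 8), (-2/5, 6/5)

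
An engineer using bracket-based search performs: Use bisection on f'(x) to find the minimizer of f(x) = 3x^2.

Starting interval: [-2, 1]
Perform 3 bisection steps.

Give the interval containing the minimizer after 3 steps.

Finding critical point of f(x) = 3x^2 using bisection on f'(x) = 6x + 0.
f'(x) = 0 when x = 0.
Starting interval: [-2, 1]
Step 1: mid = -1/2, f'(mid) = -3, new interval = [-1/2, 1]
Step 2: mid = 1/4, f'(mid) = 3/2, new interval = [-1/2, 1/4]
Step 3: mid = -1/8, f'(mid) = -3/4, new interval = [-1/8, 1/4]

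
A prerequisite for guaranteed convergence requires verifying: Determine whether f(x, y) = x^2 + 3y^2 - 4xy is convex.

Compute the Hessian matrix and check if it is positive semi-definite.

f(x,y) = x^2 + 3y^2 - 4xy
Hessian H = [[2, -4], [-4, 6]]
trace(H) = 8, det(H) = -4
Eigenvalues: (8 +/- sqrt(80)) / 2 = 8.472, -0.4721
Since not both eigenvalues positive, f is neither convex nor concave.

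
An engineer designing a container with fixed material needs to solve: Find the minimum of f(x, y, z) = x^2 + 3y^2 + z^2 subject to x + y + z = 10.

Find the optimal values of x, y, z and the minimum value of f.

Using Lagrange multipliers on f = x^2 + 3y^2 + z^2 with constraint x + y + z = 10:
Conditions: 2*1*x = lambda, 2*3*y = lambda, 2*1*z = lambda
So x = lambda/2, y = lambda/6, z = lambda/2
Substituting into constraint: lambda * (7/6) = 10
lambda = 60/7
x = 30/7, y = 10/7, z = 30/7
Minimum value = 300/7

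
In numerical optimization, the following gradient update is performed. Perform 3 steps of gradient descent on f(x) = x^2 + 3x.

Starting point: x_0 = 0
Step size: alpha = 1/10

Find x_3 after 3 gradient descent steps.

f(x) = x^2 + 3x, f'(x) = 2x + (3)
Step 1: f'(0) = 3, x_1 = 0 - 1/10 * 3 = -3/10
Step 2: f'(-3/10) = 12/5, x_2 = -3/10 - 1/10 * 12/5 = -27/50
Step 3: f'(-27/50) = 48/25, x_3 = -27/50 - 1/10 * 48/25 = -183/250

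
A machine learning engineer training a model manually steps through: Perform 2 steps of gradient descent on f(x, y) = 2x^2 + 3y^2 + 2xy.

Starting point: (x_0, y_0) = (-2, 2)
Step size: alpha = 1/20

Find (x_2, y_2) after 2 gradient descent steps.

f(x,y) = 2x^2 + 3y^2 + 2xy
grad_x = 4x + 2y, grad_y = 6y + 2x
Step 1: grad = (-4, 8), (-9/5, 8/5)
Step 2: grad = (-4, 6), (-8/5, 13/10)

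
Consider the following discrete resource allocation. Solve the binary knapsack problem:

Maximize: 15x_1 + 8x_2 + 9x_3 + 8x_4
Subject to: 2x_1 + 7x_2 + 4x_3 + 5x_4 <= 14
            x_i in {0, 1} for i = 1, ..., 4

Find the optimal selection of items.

Items: item 1 (v=15, w=2), item 2 (v=8, w=7), item 3 (v=9, w=4), item 4 (v=8, w=5)
Capacity: 14
Checking all 16 subsets (w = total weight, v = total value):
  {}: w = 0, v = 0
  {1}: w = 2, v = 15
  {2}: w = 7, v = 8
  {3}: w = 4, v = 9
  {4}: w = 5, v = 8
  {1, 2}: w = 9, v = 23
  {1, 3}: w = 6, v = 24
  {1, 4}: w = 7, v = 23
  {2, 3}: w = 11, v = 17
  {2, 4}: w = 12, v = 16
  {3, 4}: w = 9, v = 17
  {1, 2, 3}: w = 13, v = 32
  {1, 2, 4}: w = 14, v = 31
  {1, 3, 4}: w = 11, v = 32
  {2, 3, 4}: w = 16 > 14, infeasible
  {1, 2, 3, 4}: w = 18 > 14, infeasible
Best feasible subset: items [1, 2, 3]
(The same value 32 is also attained by {1, 3, 4}.)
Total weight: 13 <= 14, total value: 32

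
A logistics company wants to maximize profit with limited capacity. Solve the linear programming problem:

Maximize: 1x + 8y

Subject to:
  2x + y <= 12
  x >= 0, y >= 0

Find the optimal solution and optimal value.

The feasible region has vertices at [(0, 0), (6, 0), (0, 12)].
Checking objective 1x + 8y at each vertex:
  (0, 0): 1*0 + 8*0 = 0
  (6, 0): 1*6 + 8*0 = 6
  (0, 12): 1*0 + 8*12 = 96
Maximum is 96 at (0, 12).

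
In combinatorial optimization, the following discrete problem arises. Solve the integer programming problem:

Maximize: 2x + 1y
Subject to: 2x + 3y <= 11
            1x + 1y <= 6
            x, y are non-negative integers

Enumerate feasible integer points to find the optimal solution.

Constraint 1: 2x + 3y <= 11
Constraint 2: 1x + 1y <= 6
Feasible x range (need y >= 0): 0 <= x <= min(11/2, 6/1) => x in {0, ..., 5}.
Enumerate feasible integer points row by row (the coefficient of y is 1 > 0, so for each x the largest feasible y gives the best value):
  x = 0: y <= min((11 - 2*0)/3, (6 - 1*0)/1) => y in {0, ..., 3}; best 2*0 + 1*3 = 3
  x = 1: y <= min((11 - 2*1)/3, (6 - 1*1)/1) => y in {0, ..., 3}; best 2*1 + 1*3 = 5
  x = 2: y <= min((11 - 2*2)/3, (6 - 1*2)/1) => y in {0, ..., 2}; best 2*2 + 1*2 = 6
  x = 3: y <= min((11 - 2*3)/3, (6 - 1*3)/1) => y in {0, ..., 1}; best 2*3 + 1*1 = 7
  x = 4: y <= min((11 - 2*4)/3, (6 - 1*4)/1) => y in {0, ..., 1}; best 2*4 + 1*1 = 9
  x = 5: y <= min((11 - 2*5)/3, (6 - 1*5)/1) => y in {0}; best 2*5 + 1*0 = 10
The maximum 2x + 1y = 10 is achieved at x = 5, y = 0.
Check: 2*5 + 3*0 = 10 <= 11 and 1*5 + 1*0 = 5 <= 6.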